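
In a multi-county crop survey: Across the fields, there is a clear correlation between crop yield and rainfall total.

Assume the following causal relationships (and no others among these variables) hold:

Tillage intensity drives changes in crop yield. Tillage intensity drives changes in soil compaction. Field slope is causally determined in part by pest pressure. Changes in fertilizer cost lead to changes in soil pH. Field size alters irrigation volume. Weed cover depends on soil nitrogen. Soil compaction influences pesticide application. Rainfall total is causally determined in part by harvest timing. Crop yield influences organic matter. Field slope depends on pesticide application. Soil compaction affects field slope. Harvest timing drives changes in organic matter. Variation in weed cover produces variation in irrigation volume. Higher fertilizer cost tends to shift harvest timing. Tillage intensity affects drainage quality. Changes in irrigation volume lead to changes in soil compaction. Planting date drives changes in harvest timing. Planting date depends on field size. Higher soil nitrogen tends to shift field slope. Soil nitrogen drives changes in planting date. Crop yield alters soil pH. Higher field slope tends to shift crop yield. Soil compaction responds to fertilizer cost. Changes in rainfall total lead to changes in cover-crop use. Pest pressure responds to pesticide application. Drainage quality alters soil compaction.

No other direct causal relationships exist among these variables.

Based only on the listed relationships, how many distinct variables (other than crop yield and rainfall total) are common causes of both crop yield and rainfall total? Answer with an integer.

The common causes are: fertilizer cost (to crop yield via fertilizer cost → soil compaction → field slope → crop yield; to rainfall total via fertilizer cost → harvest timing → rainfall total); field size (to crop yield via field size → irrigation volume → soil compaction → field slope → crop yield; to rainfall total via field size → planting date → harvest timing → rainfall total); soil nitrogen (to crop yield via soil nitrogen → field slope → crop yield; to rainfall total via soil nitrogen → planting date → harvest timing → rainfall total).
Every other variable lacks a causal path to at least one of crop yield and rainfall total.

3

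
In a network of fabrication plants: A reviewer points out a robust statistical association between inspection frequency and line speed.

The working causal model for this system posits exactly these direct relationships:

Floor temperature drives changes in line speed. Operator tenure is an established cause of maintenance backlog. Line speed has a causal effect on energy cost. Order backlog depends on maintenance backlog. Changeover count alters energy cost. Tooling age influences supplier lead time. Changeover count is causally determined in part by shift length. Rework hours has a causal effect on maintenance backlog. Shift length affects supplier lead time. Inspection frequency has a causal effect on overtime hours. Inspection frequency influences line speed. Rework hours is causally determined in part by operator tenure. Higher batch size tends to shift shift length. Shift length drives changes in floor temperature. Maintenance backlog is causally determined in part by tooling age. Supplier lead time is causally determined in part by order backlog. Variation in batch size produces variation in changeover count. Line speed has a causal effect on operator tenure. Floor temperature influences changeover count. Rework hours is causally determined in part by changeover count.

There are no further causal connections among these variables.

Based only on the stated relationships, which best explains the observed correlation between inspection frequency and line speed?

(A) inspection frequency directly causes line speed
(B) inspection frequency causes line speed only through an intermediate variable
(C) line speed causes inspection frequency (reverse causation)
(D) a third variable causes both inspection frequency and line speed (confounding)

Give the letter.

A

There is a stated direct causal link inspection frequency → line speed, and no variable causes both inspection frequency and line speed, so the correlation reflects direct causation.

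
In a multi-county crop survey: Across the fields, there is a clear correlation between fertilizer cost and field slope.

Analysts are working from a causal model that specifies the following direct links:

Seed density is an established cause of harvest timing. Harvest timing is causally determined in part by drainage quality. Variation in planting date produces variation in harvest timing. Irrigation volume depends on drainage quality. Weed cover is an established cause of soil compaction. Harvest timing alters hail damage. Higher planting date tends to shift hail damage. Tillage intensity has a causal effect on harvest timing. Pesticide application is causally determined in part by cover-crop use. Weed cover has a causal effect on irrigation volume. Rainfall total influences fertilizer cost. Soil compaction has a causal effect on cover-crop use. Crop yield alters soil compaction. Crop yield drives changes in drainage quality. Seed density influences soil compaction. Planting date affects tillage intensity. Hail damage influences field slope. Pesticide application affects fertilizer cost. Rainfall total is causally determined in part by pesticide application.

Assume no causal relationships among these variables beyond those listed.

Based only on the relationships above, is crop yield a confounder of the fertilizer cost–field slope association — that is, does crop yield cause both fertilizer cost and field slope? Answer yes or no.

Crop yield has a causal path to fertilizer cost (crop yield → soil compaction → cover-crop use → pesticide application → fertilizer cost) and to field slope (crop yield → drainage quality → harvest timing → hail damage → field slope), so it is a common cause of both — a confounder.

yes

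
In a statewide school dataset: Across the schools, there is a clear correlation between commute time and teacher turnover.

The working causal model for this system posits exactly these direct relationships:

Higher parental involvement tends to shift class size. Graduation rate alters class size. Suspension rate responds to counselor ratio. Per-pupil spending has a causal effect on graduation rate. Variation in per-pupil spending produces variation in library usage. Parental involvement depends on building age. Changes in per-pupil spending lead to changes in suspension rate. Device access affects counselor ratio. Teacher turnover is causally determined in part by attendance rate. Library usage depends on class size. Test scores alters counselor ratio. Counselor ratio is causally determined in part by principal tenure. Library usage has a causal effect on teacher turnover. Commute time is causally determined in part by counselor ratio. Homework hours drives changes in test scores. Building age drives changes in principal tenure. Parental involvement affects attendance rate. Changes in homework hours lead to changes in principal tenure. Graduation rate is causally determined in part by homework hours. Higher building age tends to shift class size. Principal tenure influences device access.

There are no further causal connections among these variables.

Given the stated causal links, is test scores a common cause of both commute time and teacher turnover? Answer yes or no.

no

Test scores has no stated causal path to teacher turnover. A confounder must cause both variables, so test scores does not qualify.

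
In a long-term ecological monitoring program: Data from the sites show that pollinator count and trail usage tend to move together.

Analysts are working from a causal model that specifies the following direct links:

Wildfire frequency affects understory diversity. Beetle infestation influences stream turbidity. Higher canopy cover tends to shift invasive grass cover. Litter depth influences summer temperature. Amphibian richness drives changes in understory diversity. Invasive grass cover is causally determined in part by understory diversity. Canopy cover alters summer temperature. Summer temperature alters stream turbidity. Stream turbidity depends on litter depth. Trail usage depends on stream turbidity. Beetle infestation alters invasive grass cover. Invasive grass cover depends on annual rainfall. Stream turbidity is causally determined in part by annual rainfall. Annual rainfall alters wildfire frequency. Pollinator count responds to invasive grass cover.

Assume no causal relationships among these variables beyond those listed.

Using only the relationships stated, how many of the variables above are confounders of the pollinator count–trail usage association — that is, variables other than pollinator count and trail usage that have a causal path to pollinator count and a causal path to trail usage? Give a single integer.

3

The common causes are: annual rainfall (to pollinator count via annual rainfall → invasive grass cover → pollinator count; to trail usage via annual rainfall → stream turbidity → trail usage); beetle infestation (to pollinator count via beetle infestation → invasive grass cover → pollinator count; to trail usage via beetle infestation → stream turbidity → trail usage); canopy cover (to pollinator count via canopy cover → invasive grass cover → pollinator count; to trail usage via canopy cover → summer temperature → stream turbidity → trail usage).
Every other variable lacks a causal path to at least one of pollinator count and trail usage.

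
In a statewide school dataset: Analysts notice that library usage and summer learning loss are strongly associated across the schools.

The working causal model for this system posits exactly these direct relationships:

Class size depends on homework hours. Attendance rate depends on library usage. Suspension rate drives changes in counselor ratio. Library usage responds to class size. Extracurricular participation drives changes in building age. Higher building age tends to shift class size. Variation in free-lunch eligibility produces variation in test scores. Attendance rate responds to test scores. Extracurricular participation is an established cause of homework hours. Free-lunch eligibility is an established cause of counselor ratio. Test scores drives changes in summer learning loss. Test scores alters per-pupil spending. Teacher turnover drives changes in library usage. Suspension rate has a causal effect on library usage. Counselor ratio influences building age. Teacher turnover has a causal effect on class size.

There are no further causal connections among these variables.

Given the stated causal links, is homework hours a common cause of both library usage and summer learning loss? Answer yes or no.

no

Homework hours has no stated causal path to summer learning loss. A confounder must cause both variables, so homework hours does not qualify.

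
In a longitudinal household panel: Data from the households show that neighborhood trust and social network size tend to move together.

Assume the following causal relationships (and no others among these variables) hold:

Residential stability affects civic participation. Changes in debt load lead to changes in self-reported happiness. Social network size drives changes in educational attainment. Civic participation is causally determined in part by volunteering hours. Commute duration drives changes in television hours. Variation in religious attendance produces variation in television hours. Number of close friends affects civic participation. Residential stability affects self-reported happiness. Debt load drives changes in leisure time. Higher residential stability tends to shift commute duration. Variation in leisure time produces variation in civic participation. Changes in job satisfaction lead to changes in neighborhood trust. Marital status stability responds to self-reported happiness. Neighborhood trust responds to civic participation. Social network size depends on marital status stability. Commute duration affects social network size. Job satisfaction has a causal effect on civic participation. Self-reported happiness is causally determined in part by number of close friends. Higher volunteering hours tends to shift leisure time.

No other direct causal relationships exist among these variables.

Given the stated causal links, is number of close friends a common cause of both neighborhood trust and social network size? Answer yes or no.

yes

Number of close friends has a causal path to neighborhood trust (number of close friends → civic participation → neighborhood trust) and to social network size (number of close friends → self-reported happiness → marital status stability → social network size), so it is a common cause of both — a confounder.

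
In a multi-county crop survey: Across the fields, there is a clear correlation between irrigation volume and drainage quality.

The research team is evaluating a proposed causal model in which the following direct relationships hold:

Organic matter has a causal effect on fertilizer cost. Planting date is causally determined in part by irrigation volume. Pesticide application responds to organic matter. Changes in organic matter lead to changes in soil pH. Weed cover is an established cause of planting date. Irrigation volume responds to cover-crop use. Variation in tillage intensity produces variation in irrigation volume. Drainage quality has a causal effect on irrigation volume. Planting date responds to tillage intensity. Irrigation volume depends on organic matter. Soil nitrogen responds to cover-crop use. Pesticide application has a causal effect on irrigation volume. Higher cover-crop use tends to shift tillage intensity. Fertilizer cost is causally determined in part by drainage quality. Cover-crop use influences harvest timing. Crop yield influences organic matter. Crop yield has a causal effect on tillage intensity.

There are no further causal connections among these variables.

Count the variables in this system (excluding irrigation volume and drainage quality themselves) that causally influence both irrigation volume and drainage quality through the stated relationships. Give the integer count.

0

No listed variable has a causal path to both irrigation volume and drainage quality, so there are no common causes.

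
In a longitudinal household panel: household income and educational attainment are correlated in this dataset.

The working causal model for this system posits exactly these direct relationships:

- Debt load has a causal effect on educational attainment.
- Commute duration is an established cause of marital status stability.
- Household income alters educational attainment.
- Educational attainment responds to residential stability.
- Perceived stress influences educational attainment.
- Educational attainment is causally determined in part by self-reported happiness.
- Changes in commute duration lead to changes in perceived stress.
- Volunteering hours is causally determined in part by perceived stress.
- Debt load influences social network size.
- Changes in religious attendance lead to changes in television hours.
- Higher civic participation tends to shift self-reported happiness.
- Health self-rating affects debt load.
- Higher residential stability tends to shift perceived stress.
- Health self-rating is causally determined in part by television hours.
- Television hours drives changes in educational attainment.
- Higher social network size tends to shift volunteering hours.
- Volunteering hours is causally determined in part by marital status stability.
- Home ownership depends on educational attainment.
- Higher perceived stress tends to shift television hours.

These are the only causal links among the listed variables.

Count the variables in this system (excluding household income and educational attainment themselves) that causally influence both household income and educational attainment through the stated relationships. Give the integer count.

No listed variable has a causal path to both household income and educational attainment, so there are no common causes.

0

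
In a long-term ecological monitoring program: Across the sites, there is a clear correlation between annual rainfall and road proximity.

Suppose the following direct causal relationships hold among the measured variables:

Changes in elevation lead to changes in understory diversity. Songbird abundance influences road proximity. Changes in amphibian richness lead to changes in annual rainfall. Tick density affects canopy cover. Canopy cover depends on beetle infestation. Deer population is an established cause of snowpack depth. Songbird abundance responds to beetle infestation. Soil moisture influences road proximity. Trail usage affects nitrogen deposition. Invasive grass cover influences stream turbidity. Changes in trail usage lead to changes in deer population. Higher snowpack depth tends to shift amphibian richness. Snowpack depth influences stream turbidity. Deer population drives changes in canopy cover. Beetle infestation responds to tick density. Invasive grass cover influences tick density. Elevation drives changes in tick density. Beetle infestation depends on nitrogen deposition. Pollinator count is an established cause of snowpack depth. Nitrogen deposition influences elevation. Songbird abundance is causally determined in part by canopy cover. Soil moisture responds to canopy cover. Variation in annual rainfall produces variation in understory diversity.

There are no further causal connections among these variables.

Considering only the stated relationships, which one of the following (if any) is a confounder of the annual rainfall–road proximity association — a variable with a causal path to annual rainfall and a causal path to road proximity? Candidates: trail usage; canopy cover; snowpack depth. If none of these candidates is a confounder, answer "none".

trail usage

Trail usage causes annual rainfall (trail usage → deer population → snowpack depth → amphibian richness → annual rainfall) and also causes road proximity (trail usage → nitrogen deposition → beetle infestation → songbird abundance → road proximity); it is a common cause of both.
Each of the other candidates lacks a causal path to at least one of annual rainfall and road proximity, so they do not confound the relationship.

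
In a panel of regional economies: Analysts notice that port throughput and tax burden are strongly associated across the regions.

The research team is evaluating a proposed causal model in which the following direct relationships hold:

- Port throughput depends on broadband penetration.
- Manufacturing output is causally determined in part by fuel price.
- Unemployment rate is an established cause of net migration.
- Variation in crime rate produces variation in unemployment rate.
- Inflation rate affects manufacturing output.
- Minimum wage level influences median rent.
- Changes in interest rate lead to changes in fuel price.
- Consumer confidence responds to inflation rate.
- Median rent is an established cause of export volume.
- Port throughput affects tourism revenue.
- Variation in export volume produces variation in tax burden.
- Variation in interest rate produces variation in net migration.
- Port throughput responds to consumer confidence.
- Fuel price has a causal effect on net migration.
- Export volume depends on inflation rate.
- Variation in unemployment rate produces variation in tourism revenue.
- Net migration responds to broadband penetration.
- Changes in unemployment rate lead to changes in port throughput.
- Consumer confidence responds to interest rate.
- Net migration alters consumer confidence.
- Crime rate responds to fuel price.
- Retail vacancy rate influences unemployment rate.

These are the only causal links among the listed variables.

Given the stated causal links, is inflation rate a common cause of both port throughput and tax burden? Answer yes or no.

Inflation rate has a causal path to port throughput (inflation rate → consumer confidence → port throughput) and to tax burden (inflation rate → export volume → tax burden), so it is a common cause of both — a confounder.

yes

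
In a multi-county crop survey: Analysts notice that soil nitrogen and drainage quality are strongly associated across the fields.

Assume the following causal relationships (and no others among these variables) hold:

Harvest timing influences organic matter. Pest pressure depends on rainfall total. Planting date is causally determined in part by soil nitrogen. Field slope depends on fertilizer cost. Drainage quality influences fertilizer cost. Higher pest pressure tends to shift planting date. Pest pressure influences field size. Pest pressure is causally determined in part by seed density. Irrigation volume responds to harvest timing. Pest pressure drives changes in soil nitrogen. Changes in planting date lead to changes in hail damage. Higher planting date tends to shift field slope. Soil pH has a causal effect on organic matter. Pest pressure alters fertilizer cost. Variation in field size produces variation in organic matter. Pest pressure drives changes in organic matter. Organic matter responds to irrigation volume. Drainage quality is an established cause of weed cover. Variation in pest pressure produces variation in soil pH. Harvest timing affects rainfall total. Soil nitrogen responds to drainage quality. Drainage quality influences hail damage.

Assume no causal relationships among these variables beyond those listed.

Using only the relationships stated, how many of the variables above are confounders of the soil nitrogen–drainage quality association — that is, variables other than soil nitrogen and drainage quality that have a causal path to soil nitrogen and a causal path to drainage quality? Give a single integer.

No listed variable has a causal path to both soil nitrogen and drainage quality, so there are no common causes.

0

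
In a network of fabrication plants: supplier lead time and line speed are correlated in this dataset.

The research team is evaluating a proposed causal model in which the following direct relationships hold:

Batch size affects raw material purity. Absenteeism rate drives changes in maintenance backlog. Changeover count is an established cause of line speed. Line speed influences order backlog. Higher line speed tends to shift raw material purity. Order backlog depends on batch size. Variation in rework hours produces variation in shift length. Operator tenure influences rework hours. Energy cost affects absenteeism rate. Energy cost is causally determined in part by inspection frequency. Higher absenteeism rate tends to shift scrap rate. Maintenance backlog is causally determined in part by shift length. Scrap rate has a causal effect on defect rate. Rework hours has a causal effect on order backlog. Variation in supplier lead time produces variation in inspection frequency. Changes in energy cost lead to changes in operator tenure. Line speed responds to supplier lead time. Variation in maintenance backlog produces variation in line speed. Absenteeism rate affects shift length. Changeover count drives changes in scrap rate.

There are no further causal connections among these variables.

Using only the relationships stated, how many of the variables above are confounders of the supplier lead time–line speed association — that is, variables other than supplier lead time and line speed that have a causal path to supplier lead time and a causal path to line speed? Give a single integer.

No listed variable has a causal path to both supplier lead time and line speed, so there are no common causes.

0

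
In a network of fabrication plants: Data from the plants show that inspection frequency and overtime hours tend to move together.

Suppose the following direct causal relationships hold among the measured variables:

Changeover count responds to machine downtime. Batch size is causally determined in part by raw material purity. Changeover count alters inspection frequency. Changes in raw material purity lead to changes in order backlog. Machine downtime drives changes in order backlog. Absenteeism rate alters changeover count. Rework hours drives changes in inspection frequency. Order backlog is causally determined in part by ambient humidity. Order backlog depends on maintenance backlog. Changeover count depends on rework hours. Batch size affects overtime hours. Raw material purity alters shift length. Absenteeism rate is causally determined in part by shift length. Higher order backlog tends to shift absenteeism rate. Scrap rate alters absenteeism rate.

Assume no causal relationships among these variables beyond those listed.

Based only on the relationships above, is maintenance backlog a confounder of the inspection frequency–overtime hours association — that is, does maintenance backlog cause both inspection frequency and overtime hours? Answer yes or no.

Maintenance backlog has no stated causal path to overtime hours. A confounder must cause both variables, so maintenance backlog does not qualify.

no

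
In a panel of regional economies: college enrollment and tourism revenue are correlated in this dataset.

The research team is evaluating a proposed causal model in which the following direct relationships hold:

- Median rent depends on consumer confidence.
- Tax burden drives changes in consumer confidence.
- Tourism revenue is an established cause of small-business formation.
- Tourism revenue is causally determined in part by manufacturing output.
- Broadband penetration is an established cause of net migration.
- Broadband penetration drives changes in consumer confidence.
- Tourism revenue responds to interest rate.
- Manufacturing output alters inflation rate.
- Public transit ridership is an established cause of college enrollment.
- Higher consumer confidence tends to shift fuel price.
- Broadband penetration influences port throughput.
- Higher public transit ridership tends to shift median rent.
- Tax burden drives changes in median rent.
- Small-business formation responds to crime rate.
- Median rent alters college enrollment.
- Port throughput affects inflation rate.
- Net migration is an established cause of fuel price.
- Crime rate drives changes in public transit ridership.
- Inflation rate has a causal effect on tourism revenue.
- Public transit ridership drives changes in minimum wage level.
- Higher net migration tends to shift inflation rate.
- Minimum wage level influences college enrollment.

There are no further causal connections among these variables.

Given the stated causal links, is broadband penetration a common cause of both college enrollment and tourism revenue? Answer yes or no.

yes

Broadband penetration has a causal path to college enrollment (broadband penetration → consumer confidence → median rent → college enrollment) and to tourism revenue (broadband penetration → port throughput → inflation rate → tourism revenue), so it is a common cause of both — a confounder.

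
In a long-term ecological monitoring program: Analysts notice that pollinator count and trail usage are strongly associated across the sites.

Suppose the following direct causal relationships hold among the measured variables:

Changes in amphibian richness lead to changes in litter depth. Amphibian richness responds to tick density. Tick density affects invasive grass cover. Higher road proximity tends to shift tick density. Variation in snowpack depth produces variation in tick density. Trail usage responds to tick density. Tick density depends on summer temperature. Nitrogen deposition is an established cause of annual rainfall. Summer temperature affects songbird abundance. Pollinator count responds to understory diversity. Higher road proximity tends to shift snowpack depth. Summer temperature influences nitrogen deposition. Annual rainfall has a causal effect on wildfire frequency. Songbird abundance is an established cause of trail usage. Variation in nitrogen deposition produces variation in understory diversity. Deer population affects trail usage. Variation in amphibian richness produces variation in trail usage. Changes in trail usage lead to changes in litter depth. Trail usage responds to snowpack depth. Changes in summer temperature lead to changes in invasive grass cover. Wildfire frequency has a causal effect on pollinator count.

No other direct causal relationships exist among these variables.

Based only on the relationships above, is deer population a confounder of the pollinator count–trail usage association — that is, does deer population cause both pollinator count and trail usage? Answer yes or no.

no

Deer population has no stated causal path to pollinator count. A confounder must cause both variables, so deer population does not qualify.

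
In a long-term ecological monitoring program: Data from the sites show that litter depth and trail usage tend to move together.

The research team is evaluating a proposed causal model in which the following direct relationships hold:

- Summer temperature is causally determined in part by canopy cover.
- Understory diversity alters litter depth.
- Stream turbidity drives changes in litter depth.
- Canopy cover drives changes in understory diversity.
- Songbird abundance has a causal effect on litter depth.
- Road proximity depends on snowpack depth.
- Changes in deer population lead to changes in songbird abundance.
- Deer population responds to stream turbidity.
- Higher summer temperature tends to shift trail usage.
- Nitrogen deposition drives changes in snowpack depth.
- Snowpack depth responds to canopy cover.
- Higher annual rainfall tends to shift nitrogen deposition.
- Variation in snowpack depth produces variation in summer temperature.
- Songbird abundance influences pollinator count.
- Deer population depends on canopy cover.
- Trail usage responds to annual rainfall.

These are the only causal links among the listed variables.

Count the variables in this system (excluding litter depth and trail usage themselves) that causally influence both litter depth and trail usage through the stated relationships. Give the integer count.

1

The common causes are: canopy cover (to litter depth via canopy cover → understory diversity → litter depth; to trail usage via canopy cover → summer temperature → trail usage).
Every other variable lacks a causal path to at least one of litter depth and trail usage.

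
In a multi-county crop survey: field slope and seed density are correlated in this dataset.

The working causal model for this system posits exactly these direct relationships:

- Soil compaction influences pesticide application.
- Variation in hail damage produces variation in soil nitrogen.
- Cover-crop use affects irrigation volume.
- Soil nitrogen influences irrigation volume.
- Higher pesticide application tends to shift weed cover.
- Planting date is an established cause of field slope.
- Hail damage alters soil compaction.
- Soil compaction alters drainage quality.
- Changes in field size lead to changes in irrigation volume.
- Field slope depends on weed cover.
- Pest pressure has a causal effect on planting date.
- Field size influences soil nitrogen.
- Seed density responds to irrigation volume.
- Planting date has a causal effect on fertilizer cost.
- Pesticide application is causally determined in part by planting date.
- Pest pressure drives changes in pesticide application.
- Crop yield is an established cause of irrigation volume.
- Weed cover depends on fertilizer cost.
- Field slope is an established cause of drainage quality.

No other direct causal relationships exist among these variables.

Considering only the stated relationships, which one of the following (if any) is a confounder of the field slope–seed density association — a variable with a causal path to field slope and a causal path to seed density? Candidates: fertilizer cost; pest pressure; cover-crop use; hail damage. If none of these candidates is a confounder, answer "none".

hail damage

Hail damage causes field slope (hail damage → soil compaction → pesticide application → weed cover → field slope) and also causes seed density (hail damage → soil nitrogen → irrigation volume → seed density); it is a common cause of both.
Each of the other candidates lacks a causal path to at least one of field slope and seed density, so they do not confound the relationship.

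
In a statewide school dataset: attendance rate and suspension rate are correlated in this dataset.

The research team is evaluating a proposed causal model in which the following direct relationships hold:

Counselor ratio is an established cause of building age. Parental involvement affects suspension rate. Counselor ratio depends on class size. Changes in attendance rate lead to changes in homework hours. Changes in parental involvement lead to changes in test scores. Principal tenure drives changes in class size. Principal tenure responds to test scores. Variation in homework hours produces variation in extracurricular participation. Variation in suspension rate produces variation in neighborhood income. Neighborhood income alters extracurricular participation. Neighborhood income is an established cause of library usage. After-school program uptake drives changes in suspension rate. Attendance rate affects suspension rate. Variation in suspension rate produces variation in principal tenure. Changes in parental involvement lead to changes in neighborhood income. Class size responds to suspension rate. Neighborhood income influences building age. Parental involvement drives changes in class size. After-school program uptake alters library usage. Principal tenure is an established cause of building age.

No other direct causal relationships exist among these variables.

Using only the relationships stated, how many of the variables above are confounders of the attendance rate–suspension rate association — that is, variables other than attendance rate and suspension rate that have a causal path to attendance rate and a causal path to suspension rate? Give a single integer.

0

No listed variable has a causal path to both attendance rate and suspension rate, so there are no common causes.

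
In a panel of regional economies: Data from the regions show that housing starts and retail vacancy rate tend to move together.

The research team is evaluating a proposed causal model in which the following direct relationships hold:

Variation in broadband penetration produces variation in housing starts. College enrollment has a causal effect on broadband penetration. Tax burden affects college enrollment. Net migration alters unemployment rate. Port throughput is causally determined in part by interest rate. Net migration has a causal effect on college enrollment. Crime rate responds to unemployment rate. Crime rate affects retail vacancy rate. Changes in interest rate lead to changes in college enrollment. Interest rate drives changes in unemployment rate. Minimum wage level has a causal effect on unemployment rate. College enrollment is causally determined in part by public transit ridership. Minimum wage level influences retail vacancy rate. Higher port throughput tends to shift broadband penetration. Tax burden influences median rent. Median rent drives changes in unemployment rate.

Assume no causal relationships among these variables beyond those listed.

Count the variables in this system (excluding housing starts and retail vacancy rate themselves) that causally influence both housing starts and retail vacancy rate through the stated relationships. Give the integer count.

The common causes are: interest rate (to housing starts via interest rate → port throughput → broadband penetration → housing starts; to retail vacancy rate via interest rate → unemployment rate → crime rate → retail vacancy rate); net migration (to housing starts via net migration → college enrollment → broadband penetration → housing starts; to retail vacancy rate via net migration → unemployment rate → crime rate → retail vacancy rate); tax burden (to housing starts via tax burden → college enrollment → broadband penetration → housing starts; to retail vacancy rate via tax burden → median rent → unemployment rate → crime rate → retail vacancy rate).
Every other variable lacks a causal path to at least one of housing starts and retail vacancy rate.

3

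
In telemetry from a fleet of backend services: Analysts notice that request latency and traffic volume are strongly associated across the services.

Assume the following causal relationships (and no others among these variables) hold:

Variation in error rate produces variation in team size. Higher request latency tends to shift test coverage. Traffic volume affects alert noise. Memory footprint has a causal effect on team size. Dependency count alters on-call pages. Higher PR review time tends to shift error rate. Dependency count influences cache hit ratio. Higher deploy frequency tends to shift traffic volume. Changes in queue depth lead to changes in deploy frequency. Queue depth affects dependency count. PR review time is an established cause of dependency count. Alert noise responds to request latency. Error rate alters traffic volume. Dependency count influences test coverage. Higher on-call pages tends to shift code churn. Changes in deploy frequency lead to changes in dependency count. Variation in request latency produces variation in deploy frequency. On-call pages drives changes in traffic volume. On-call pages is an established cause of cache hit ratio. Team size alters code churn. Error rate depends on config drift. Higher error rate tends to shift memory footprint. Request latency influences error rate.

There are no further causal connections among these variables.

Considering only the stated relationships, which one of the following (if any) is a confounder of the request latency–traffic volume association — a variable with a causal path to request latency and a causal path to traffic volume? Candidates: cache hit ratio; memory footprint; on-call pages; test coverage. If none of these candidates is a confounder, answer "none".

None of the listed candidates has causal paths to both request latency and traffic volume in the stated relationships, so none is a common cause.

none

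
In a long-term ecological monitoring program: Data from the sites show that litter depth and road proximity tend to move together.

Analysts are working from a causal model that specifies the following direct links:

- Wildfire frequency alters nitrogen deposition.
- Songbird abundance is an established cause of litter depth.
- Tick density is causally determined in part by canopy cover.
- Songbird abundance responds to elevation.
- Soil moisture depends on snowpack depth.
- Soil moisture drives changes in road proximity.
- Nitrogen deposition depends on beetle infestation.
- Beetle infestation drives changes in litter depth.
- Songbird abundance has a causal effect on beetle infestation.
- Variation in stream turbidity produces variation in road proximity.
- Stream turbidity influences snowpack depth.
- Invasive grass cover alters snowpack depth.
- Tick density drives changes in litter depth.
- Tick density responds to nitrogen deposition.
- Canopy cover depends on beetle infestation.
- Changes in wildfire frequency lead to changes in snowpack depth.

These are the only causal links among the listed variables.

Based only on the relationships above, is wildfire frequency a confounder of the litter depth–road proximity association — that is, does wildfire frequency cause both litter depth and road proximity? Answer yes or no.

yes

Wildfire frequency has a causal path to litter depth (wildfire frequency → nitrogen deposition → tick density → litter depth) and to road proximity (wildfire frequency → snowpack depth → soil moisture → road proximity), so it is a common cause of both — a confounder.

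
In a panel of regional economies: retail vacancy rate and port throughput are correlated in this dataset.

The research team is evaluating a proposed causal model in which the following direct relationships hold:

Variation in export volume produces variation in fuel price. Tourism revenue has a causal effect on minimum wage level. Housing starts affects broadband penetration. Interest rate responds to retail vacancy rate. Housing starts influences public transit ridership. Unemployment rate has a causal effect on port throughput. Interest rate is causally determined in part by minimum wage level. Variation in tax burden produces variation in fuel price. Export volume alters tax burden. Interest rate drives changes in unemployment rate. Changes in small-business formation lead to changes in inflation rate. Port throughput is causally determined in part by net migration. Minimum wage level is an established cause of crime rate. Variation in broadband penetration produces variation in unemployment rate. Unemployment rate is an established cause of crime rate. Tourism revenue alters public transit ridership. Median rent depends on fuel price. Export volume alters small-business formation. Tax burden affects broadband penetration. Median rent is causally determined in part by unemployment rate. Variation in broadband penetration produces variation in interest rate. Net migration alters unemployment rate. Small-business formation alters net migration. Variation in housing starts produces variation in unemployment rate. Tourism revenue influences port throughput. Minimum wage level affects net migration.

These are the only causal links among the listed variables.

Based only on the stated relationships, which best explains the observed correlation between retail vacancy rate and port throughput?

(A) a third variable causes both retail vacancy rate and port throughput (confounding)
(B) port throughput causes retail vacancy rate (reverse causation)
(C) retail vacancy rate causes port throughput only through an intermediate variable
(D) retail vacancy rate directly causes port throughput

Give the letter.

Retail vacancy rate reaches port throughput through retail vacancy rate → interest rate → unemployment rate → port throughput — an indirect causal chain with no direct retail vacancy rate → port throughput link. No variable causes both retail vacancy rate and port throughput, so confounding is ruled out; the effect is mediated.

C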